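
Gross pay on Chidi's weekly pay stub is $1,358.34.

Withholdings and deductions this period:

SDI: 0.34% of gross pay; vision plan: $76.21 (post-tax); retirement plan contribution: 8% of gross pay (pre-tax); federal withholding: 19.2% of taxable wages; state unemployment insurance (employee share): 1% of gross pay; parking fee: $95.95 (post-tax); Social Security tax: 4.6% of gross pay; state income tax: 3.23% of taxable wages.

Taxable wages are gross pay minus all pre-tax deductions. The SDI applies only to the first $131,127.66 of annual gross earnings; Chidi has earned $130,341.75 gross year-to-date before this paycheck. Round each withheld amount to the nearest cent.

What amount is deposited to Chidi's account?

Retirement plan contribution: $1,358.34 × 0.08 = $108.67
Taxable wages = $1,358.34 − $108.67 = $1,249.67
State income tax: $1,249.67 × 0.0323 = $40.36
Federal withholding: $1,249.67 × 0.192 = $239.94
SDI: only $131,127.66 − $130,341.75 = $785.91 of this check is subject → $785.91 × 0.0034 = $2.67
State unemployment insurance (employee share): $1,358.34 × 0.01 = $13.58
Social Security tax: $1,358.34 × 0.046 = $62.48
Vision plan: $76.21
Parking fee: $95.95
Total deductions = $108.67 + $40.36 + $239.94 + $2.67 + $13.58 + $62.48 + $76.21 + $95.95 = $639.86
Net pay = $1,358.34 − $639.86 = $718.48

$718.48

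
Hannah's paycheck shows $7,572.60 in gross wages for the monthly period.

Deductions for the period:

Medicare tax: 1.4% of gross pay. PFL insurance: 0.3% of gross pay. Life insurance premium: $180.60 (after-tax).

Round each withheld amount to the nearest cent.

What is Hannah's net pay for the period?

PFL insurance: $7,572.60 × 0.003 = $22.72
Medicare tax: $7,572.60 × 0.014 = $106.02
Life insurance premium: $180.60
Total deductions = $22.72 + $106.02 + $180.60 = $309.34
Net pay = $7,572.60 − $309.34 = $7,263.26

$7,263.26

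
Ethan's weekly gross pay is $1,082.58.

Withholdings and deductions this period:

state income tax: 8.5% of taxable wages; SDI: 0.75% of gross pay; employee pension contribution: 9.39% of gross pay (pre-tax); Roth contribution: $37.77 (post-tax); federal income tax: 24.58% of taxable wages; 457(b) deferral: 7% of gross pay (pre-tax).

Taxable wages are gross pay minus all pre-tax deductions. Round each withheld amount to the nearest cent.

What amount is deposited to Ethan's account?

457(b) deferral: $1,082.58 × 0.07 = $75.78
Employee pension contribution: $1,082.58 × 0.0939 = $101.65
Pre-tax total = $75.78 + $101.65 = $177.43
Taxable wages = $1,082.58 − $177.43 = $905.15
State income tax: $905.15 × 0.085 = $76.94
Federal income tax: $905.15 × 0.2458 = $222.49
SDI: $1,082.58 × 0.0075 = $8.12
Roth contribution: $37.77
Total deductions = $75.78 + $101.65 + $76.94 + $222.49 + $8.12 + $37.77 = $522.75
Net pay = $1,082.58 − $522.75 = $559.83

$559.83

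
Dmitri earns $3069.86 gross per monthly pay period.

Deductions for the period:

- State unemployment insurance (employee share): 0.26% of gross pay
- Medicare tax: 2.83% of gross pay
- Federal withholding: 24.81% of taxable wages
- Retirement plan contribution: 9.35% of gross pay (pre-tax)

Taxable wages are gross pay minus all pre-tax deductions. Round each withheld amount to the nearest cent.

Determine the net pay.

$1997.55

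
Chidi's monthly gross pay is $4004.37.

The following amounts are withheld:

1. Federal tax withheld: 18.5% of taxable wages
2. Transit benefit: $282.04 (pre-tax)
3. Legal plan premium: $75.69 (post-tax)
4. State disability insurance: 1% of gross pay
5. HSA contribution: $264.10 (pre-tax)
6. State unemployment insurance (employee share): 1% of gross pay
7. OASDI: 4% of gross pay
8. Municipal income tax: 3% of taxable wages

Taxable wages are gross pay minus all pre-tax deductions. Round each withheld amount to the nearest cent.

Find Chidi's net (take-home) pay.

HSA contribution: $264.10
Transit benefit: $282.04
Pre-tax total = $264.10 + $282.04 = $546.14
Taxable wages = $4004.37 − $546.14 = $3458.23
Federal tax withheld: $3458.23 × 0.185 = $639.77
Municipal income tax: $3458.23 × 0.03 = $103.75
OASDI: $4004.37 × 0.04 = $160.17
State unemployment insurance (employee share): $4004.37 × 0.01 = $40.04
State disability insurance: $4004.37 × 0.01 = $40.04
Legal plan premium: $75.69
Total deductions = $264.10 + $282.04 + $639.77 + $103.75 + $160.17 + $40.04 + $40.04 + $75.69 = $1605.60
Net pay = $4004.37 − $1605.60 = $2398.77

$2398.77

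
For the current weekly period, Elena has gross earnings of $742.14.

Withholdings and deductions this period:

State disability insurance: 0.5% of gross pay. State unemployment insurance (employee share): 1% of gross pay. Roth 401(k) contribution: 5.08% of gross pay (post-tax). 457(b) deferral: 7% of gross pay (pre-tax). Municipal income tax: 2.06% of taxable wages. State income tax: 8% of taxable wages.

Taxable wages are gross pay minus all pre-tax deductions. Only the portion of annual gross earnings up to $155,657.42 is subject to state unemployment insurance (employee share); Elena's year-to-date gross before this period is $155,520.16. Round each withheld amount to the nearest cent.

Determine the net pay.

$577.97

457(b) deferral: $742.14 × 0.07 = $51.95
Taxable wages = $742.14 − $51.95 = $690.19
Municipal income tax: $690.19 × 0.0206 = $14.22
State income tax: $690.19 × 0.08 = $55.22
State unemployment insurance (employee share): only $155,657.42 − $155,520.16 = $137.26 of this check is subject → $137.26 × 0.01 = $1.37
State disability insurance: $742.14 × 0.005 = $3.71
Roth 401(k) contribution: $742.14 × 0.0508 = $37.70
Total deductions = $51.95 + $14.22 + $55.22 + $1.37 + $3.71 + $37.70 = $164.17
Net pay = $742.14 − $164.17 = $577.97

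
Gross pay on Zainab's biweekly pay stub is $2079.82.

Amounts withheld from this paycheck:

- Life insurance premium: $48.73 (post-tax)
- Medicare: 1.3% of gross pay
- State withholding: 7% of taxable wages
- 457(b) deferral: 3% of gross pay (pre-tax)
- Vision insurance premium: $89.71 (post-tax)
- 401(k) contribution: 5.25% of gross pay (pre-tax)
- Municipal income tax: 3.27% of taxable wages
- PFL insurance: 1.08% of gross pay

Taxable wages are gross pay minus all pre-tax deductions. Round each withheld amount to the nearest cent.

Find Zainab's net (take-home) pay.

401(k) contribution: $2079.82 × 0.0525 = $109.19
457(b) deferral: $2079.82 × 0.03 = $62.39
Pre-tax total = $109.19 + $62.39 = $171.58
Taxable wages = $2079.82 − $171.58 = $1908.24
Municipal income tax: $1908.24 × 0.0327 = $62.40
State withholding: $1908.24 × 0.07 = $133.58
Medicare: $2079.82 × 0.013 = $27.04
PFL insurance: $2079.82 × 0.0108 = $22.46
Vision insurance premium: $89.71
Life insurance premium: $48.73
Total deductions = $109.19 + $62.39 + $62.40 + $133.58 + $27.04 + $22.46 + $89.71 + $48.73 = $555.50
Net pay = $2079.82 − $555.50 = $1524.32

$1524.32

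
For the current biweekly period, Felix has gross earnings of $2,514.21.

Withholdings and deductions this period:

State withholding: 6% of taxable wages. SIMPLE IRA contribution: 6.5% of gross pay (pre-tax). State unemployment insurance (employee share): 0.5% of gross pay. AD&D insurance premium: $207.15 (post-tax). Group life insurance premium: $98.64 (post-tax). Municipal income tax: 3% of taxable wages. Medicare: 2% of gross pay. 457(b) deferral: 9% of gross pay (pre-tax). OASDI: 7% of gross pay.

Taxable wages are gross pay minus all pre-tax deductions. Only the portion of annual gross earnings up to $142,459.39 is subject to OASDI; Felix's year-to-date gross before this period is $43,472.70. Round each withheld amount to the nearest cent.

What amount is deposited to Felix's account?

SIMPLE IRA contribution: $2,514.21 × 0.065 = $163.42
457(b) deferral: $2,514.21 × 0.09 = $226.28
Pre-tax total = $163.42 + $226.28 = $389.70
Taxable wages = $2,514.21 − $389.70 = $2,124.51
Municipal income tax: $2,124.51 × 0.03 = $63.74
State withholding: $2,124.51 × 0.06 = $127.47
State unemployment insurance (employee share): $2,514.21 × 0.005 = $12.57
OASDI: cap not yet reached, full $2,514.21 is subject → $2,514.21 × 0.07 = $175.99
Medicare: $2,514.21 × 0.02 = $50.28
Group life insurance premium: $98.64
AD&D insurance premium: $207.15
Total deductions = $163.42 + $226.28 + $63.74 + $127.47 + $12.57 + $175.99 + $50.28 + $98.64 + $207.15 = $1,125.54
Net pay = $2,514.21 − $1,125.54 = $1,388.67

$1,388.67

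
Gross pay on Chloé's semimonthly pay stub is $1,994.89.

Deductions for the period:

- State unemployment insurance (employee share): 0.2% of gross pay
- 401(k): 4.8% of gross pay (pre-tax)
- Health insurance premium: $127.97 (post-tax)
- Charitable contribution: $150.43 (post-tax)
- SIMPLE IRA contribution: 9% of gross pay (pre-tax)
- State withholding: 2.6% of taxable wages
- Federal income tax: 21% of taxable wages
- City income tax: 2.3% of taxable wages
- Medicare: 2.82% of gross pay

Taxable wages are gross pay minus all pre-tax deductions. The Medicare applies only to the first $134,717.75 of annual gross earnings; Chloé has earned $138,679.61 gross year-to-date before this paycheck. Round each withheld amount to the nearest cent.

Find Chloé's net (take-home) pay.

$991.83

SIMPLE IRA contribution: $1,994.89 × 0.09 = $179.54
401(k): $1,994.89 × 0.048 = $95.75
Pre-tax total = $179.54 + $95.75 = $275.29
Taxable wages = $1,994.89 − $275.29 = $1,719.60
City income tax: $1,719.60 × 0.023 = $39.55
State withholding: $1,719.60 × 0.026 = $44.71
Federal income tax: $1,719.60 × 0.21 = $361.12
Medicare: annual cap $134,717.75 already reached (YTD $138,679.61), so $0.00
State unemployment insurance (employee share): $1,994.89 × 0.002 = $3.99
Charitable contribution: $150.43
Health insurance premium: $127.97
Total deductions = $179.54 + $95.75 + $39.55 + $44.71 + $361.12 + $0.00 + $3.99 + $150.43 + $127.97 = $1,003.06
Net pay = $1,994.89 − $1,003.06 = $991.83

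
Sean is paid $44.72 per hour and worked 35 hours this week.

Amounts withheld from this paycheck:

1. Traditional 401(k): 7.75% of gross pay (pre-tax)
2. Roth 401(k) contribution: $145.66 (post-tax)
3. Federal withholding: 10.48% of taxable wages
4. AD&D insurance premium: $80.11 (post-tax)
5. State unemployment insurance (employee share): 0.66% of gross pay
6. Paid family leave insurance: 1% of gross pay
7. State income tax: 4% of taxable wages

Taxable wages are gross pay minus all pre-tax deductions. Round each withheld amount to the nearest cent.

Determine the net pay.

$983.07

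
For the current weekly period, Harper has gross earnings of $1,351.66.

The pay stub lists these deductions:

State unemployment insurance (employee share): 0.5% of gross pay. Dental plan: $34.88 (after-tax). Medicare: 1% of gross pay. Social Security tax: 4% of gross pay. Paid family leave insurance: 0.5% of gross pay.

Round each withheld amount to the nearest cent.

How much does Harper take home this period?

State unemployment insurance (employee share): $1,351.66 × 0.005 = $6.76
Paid family leave insurance: $1,351.66 × 0.005 = $6.76
Medicare: $1,351.66 × 0.01 = $13.52
Social Security tax: $1,351.66 × 0.04 = $54.07
Dental plan: $34.88
Total deductions = $6.76 + $6.76 + $13.52 + $54.07 + $34.88 = $115.99
Net pay = $1,351.66 − $115.99 = $1,235.67

$1,235.67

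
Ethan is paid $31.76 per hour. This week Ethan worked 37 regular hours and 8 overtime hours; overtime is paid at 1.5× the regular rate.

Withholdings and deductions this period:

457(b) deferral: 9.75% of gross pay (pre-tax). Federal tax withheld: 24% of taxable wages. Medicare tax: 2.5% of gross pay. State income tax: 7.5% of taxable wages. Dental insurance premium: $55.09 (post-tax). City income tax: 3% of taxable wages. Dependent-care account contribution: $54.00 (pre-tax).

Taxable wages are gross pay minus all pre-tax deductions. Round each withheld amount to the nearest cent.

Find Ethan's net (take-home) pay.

Regular pay: 37 × $31.76 = $1,175.12
Overtime pay: 8 × $31.76 × 1.5 = $381.12
Gross pay = $1,175.12 + $381.12 = $1,556.24
Dependent-care account contribution: $54.00
457(b) deferral: $1,556.24 × 0.0975 = $151.73
Pre-tax total = $54.00 + $151.73 = $205.73
Taxable wages = $1,556.24 − $205.73 = $1,350.51
City income tax: $1,350.51 × 0.03 = $40.52
Federal tax withheld: $1,350.51 × 0.24 = $324.12
State income tax: $1,350.51 × 0.075 = $101.29
Medicare tax: $1,556.24 × 0.025 = $38.91
Dental insurance premium: $55.09
Total deductions = $54.00 + $151.73 + $40.52 + $324.12 + $101.29 + $38.91 + $55.09 = $765.66
Net pay = $1,556.24 − $765.66 = $790.58

$790.58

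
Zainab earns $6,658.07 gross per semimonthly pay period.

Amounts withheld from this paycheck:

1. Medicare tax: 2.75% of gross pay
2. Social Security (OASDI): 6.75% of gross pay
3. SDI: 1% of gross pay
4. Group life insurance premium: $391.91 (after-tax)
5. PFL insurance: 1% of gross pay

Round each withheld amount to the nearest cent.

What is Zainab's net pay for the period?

Medicare tax: $6,658.07 × 0.0275 = $183.10
PFL insurance: $6,658.07 × 0.01 = $66.58
Social Security (OASDI): $6,658.07 × 0.0675 = $449.42
SDI: $6,658.07 × 0.01 = $66.58
Group life insurance premium: $391.91
Total deductions = $183.10 + $66.58 + $449.42 + $66.58 + $391.91 = $1,157.59
Net pay = $6,658.07 − $1,157.59 = $5,500.48

$5,500.48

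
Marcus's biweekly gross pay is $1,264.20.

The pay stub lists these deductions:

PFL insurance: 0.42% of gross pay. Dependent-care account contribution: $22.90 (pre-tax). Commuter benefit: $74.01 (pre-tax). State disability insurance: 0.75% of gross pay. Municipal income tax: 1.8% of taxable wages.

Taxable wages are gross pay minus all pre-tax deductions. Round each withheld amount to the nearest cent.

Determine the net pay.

Commuter benefit: $74.01
Dependent-care account contribution: $22.90
Pre-tax total = $74.01 + $22.90 = $96.91
Taxable wages = $1,264.20 − $96.91 = $1,167.29
Municipal income tax: $1,167.29 × 0.018 = $21.01
PFL insurance: $1,264.20 × 0.0042 = $5.31
State disability insurance: $1,264.20 × 0.0075 = $9.48
Total deductions = $74.01 + $22.90 + $21.01 + $5.31 + $9.48 = $132.71
Net pay = $1,264.20 − $132.71 = $1,131.49

$1,131.49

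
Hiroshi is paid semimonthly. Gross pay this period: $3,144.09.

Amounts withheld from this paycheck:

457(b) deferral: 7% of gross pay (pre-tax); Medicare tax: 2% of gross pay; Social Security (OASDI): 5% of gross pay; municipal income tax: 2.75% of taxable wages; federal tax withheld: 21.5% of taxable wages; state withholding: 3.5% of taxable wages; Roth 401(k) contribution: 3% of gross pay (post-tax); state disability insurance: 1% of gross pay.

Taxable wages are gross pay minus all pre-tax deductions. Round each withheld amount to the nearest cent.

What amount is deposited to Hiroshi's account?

$1,766.75

457(b) deferral: $3,144.09 × 0.07 = $220.09
Taxable wages = $3,144.09 − $220.09 = $2,924.00
State withholding: $2,924.00 × 0.035 = $102.34
Federal tax withheld: $2,924.00 × 0.215 = $628.66
Municipal income tax: $2,924.00 × 0.0275 = $80.41
State disability insurance: $3,144.09 × 0.01 = $31.44
Medicare tax: $3,144.09 × 0.02 = $62.88
Social Security (OASDI): $3,144.09 × 0.05 = $157.20
Roth 401(k) contribution: $3,144.09 × 0.03 = $94.32
Total deductions = $220.09 + $102.34 + $628.66 + $80.41 + $31.44 + $62.88 + $157.20 + $94.32 = $1,377.34
Net pay = $3,144.09 − $1,377.34 = $1,766.75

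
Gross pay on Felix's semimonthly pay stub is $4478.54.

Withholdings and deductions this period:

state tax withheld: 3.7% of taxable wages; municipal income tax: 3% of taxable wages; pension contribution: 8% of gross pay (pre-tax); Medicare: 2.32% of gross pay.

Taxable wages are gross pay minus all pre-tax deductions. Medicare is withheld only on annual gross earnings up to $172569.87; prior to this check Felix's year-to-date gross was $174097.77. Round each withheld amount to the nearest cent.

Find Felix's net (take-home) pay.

Pension contribution: $4478.54 × 0.08 = $358.28
Taxable wages = $4478.54 − $358.28 = $4120.26
State tax withheld: $4120.26 × 0.037 = $152.45
Municipal income tax: $4120.26 × 0.03 = $123.61
Medicare: annual cap $172569.87 already reached (YTD $174097.77), so $0.00
Total deductions = $358.28 + $152.45 + $123.61 + $0.00 = $634.34
Net pay = $4478.54 − $634.34 = $3844.20

$3844.20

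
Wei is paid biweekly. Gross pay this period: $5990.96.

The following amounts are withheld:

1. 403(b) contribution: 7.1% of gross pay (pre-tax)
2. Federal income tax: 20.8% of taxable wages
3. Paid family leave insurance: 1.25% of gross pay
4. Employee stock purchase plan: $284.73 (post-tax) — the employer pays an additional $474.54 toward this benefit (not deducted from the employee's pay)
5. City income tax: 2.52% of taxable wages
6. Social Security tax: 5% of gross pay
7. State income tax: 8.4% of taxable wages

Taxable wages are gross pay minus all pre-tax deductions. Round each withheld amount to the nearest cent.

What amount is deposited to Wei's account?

$3141.03

403(b) contribution: $5990.96 × 0.071 = $425.36
Taxable wages = $5990.96 − $425.36 = $5565.60
City income tax: $5565.60 × 0.0252 = $140.25
Federal income tax: $5565.60 × 0.208 = $1157.64
State income tax: $5565.60 × 0.084 = $467.51
Social Security tax: $5990.96 × 0.05 = $299.55
Paid family leave insurance: $5990.96 × 0.0125 = $74.89
Employee stock purchase plan: $284.73
(Employer's $474.54 toward employee stock purchase plan is not withheld from the employee.)
Total deductions = $425.36 + $140.25 + $1157.64 + $467.51 + $299.55 + $74.89 + $284.73 = $2849.93
Net pay = $5990.96 − $2849.93 = $3141.03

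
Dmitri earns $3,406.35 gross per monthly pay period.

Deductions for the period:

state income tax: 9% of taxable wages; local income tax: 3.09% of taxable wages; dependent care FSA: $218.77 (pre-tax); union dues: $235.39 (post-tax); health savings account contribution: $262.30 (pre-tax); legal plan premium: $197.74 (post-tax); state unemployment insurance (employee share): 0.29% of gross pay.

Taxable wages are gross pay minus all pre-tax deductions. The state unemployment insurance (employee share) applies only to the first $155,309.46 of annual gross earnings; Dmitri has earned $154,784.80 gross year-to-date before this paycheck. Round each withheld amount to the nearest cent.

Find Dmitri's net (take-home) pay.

Health savings account contribution: $262.30
Dependent care FSA: $218.77
Pre-tax total = $262.30 + $218.77 = $481.07
Taxable wages = $3,406.35 − $481.07 = $2,925.28
State income tax: $2,925.28 × 0.09 = $263.28
Local income tax: $2,925.28 × 0.0309 = $90.39
State unemployment insurance (employee share): only $155,309.46 − $154,784.80 = $524.66 of this check is subject → $524.66 × 0.0029 = $1.52
Legal plan premium: $197.74
Union dues: $235.39
Total deductions = $262.30 + $218.77 + $263.28 + $90.39 + $1.52 + $197.74 + $235.39 = $1,269.39
Net pay = $3,406.35 − $1,269.39 = $2,136.96

$2,136.96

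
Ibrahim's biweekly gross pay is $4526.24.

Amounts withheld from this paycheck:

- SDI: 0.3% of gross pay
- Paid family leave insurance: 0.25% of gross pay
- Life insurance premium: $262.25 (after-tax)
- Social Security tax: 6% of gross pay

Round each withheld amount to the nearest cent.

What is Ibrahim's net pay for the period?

SDI: $4526.24 × 0.003 = $13.58
Paid family leave insurance: $4526.24 × 0.0025 = $11.32
Social Security tax: $4526.24 × 0.06 = $271.57
Life insurance premium: $262.25
Total deductions = $13.58 + $11.32 + $271.57 + $262.25 = $558.72
Net pay = $4526.24 − $558.72 = $3967.52

$3967.52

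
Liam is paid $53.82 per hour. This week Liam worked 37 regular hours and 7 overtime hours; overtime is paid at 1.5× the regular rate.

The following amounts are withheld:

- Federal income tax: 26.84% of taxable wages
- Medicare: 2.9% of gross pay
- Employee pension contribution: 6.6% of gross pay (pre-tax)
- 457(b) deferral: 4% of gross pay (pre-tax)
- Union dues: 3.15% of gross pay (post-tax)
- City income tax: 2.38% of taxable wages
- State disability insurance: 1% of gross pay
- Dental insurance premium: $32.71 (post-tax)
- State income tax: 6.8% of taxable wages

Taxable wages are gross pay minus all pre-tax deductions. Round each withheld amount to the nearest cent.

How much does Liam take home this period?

$1,249.30

Regular pay: 37 × $53.82 = $1,991.34
Overtime pay: 7 × $53.82 × 1.5 = $565.11
Gross pay = $1,991.34 + $565.11 = $2,556.45
Employee pension contribution: $2,556.45 × 0.066 = $168.73
457(b) deferral: $2,556.45 × 0.04 = $102.26
Pre-tax total = $168.73 + $102.26 = $270.99
Taxable wages = $2,556.45 − $270.99 = $2,285.46
State income tax: $2,285.46 × 0.068 = $155.41
City income tax: $2,285.46 × 0.0238 = $54.39
Federal income tax: $2,285.46 × 0.2684 = $613.42
State disability insurance: $2,556.45 × 0.01 = $25.56
Medicare: $2,556.45 × 0.029 = $74.14
Dental insurance premium: $32.71
Union dues: $2,556.45 × 0.0315 = $80.53
Total deductions = $168.73 + $102.26 + $155.41 + $54.39 + $613.42 + $25.56 + $74.14 + $32.71 + $80.53 = $1,307.15
Net pay = $2,556.45 − $1,307.15 = $1,249.30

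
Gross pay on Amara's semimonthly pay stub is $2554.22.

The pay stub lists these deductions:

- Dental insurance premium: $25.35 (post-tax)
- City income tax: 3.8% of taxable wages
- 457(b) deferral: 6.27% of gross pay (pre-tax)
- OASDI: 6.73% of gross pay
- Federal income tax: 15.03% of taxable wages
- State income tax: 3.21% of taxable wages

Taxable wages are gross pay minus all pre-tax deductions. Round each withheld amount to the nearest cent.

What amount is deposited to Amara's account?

457(b) deferral: $2554.22 × 0.0627 = $160.15
Taxable wages = $2554.22 − $160.15 = $2394.07
City income tax: $2394.07 × 0.038 = $90.97
Federal income tax: $2394.07 × 0.1503 = $359.83
State income tax: $2394.07 × 0.0321 = $76.85
OASDI: $2554.22 × 0.0673 = $171.90
Dental insurance premium: $25.35
Total deductions = $160.15 + $90.97 + $359.83 + $76.85 + $171.90 + $25.35 = $885.05
Net pay = $2554.22 − $885.05 = $1669.17

$1669.17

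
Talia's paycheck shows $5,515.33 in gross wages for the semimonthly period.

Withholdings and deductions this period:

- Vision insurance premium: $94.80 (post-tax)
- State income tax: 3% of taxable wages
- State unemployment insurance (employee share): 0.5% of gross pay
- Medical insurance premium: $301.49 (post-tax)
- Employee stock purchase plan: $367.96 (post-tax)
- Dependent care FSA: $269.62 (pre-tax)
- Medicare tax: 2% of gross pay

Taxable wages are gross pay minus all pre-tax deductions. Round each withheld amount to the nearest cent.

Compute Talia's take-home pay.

Dependent care FSA: $269.62
Taxable wages = $5,515.33 − $269.62 = $5,245.71
State income tax: $5,245.71 × 0.03 = $157.37
State unemployment insurance (employee share): $5,515.33 × 0.005 = $27.58
Medicare tax: $5,515.33 × 0.02 = $110.31
Medical insurance premium: $301.49
Employee stock purchase plan: $367.96
Vision insurance premium: $94.80
Total deductions = $269.62 + $157.37 + $27.58 + $110.31 + $301.49 + $367.96 + $94.80 = $1,329.13
Net pay = $5,515.33 − $1,329.13 = $4,186.20

$4,186.20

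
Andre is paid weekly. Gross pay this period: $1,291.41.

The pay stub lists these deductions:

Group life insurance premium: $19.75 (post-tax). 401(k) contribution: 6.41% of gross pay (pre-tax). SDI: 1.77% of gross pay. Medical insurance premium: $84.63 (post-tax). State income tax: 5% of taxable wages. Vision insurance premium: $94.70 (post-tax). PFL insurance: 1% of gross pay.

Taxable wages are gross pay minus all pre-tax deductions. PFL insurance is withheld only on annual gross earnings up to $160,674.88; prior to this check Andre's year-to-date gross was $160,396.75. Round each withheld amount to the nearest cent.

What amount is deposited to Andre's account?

401(k) contribution: $1,291.41 × 0.0641 = $82.78
Taxable wages = $1,291.41 − $82.78 = $1,208.63
State income tax: $1,208.63 × 0.05 = $60.43
SDI: $1,291.41 × 0.0177 = $22.86
PFL insurance: only $160,674.88 − $160,396.75 = $278.13 of this check is subject → $278.13 × 0.01 = $2.78
Vision insurance premium: $94.70
Medical insurance premium: $84.63
Group life insurance premium: $19.75
Total deductions = $82.78 + $60.43 + $22.86 + $2.78 + $94.70 + $84.63 + $19.75 = $367.93
Net pay = $1,291.41 − $367.93 = $923.48

$923.48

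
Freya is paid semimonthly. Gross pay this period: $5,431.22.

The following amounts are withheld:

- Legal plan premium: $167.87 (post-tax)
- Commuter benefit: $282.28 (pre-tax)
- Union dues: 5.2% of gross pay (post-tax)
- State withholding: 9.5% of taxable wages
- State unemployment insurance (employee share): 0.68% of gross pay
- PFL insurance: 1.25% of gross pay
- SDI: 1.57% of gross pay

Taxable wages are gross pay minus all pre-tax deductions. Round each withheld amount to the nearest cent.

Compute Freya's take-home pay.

Commuter benefit: $282.28
Taxable wages = $5,431.22 − $282.28 = $5,148.94
State withholding: $5,148.94 × 0.095 = $489.15
State unemployment insurance (employee share): $5,431.22 × 0.0068 = $36.93
PFL insurance: $5,431.22 × 0.0125 = $67.89
SDI: $5,431.22 × 0.0157 = $85.27
Union dues: $5,431.22 × 0.052 = $282.42
Legal plan premium: $167.87
Total deductions = $282.28 + $489.15 + $36.93 + $67.89 + $85.27 + $282.42 + $167.87 = $1,411.81
Net pay = $5,431.22 − $1,411.81 = $4,019.41

$4,019.41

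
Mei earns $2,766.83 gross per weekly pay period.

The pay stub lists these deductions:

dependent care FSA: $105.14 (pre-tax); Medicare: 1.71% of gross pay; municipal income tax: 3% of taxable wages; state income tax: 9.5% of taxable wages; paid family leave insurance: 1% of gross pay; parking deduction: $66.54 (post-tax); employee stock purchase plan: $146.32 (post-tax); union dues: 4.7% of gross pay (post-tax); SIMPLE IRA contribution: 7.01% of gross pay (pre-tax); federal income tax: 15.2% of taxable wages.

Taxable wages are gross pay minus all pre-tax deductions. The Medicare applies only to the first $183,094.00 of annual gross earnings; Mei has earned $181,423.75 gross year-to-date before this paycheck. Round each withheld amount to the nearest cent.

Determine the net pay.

SIMPLE IRA contribution: $2,766.83 × 0.0701 = $193.95
Dependent care FSA: $105.14
Pre-tax total = $193.95 + $105.14 = $299.09
Taxable wages = $2,766.83 − $299.09 = $2,467.74
Municipal income tax: $2,467.74 × 0.03 = $74.03
Federal income tax: $2,467.74 × 0.152 = $375.10
State income tax: $2,467.74 × 0.095 = $234.44
Paid family leave insurance: $2,766.83 × 0.01 = $27.67
Medicare: only $183,094.00 − $181,423.75 = $1,670.25 of this check is subject → $1,670.25 × 0.0171 = $28.56
Union dues: $2,766.83 × 0.047 = $130.04
Employee stock purchase plan: $146.32
Parking deduction: $66.54
Total deductions = $193.95 + $105.14 + $74.03 + $375.10 + $234.44 + $27.67 + $28.56 + $130.04 + $146.32 + $66.54 = $1,381.79
Net pay = $2,766.83 − $1,381.79 = $1,385.04

$1,385.04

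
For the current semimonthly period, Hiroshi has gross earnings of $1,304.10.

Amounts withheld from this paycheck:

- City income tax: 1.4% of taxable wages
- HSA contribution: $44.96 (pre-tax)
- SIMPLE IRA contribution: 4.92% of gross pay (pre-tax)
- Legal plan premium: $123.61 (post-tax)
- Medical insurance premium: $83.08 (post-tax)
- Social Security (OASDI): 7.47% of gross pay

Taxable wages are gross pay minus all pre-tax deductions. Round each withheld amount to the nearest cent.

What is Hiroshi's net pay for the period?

HSA contribution: $44.96
SIMPLE IRA contribution: $1,304.10 × 0.0492 = $64.16
Pre-tax total = $44.96 + $64.16 = $109.12
Taxable wages = $1,304.10 − $109.12 = $1,194.98
City income tax: $1,194.98 × 0.014 = $16.73
Social Security (OASDI): $1,304.10 × 0.0747 = $97.42
Medical insurance premium: $83.08
Legal plan premium: $123.61
Total deductions = $44.96 + $64.16 + $16.73 + $97.42 + $83.08 + $123.61 = $429.96
Net pay = $1,304.10 − $429.96 = $874.14

$874.14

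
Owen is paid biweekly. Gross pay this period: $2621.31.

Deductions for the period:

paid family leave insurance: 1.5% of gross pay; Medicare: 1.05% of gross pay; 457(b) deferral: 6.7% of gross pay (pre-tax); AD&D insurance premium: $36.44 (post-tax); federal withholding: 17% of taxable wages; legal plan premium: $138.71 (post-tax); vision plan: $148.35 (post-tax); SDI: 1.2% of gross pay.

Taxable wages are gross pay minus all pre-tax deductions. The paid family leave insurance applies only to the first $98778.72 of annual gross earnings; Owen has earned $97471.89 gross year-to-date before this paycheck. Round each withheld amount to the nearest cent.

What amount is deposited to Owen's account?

$1627.83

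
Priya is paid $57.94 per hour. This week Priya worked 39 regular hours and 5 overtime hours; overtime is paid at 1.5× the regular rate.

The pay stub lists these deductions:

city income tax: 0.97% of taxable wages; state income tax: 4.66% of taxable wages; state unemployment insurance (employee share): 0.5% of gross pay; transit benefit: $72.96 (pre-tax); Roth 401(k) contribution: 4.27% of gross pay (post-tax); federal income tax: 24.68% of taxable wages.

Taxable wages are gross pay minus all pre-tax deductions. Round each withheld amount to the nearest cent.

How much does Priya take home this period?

$1698.24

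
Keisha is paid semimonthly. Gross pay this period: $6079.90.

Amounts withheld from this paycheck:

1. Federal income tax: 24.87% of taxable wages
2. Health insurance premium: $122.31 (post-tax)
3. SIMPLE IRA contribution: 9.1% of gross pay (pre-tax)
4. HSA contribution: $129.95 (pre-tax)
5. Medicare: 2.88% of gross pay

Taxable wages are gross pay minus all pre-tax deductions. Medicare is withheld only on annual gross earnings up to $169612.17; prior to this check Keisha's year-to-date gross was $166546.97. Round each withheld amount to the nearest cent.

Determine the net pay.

HSA contribution: $129.95
SIMPLE IRA contribution: $6079.90 × 0.091 = $553.27
Pre-tax total = $129.95 + $553.27 = $683.22
Taxable wages = $6079.90 − $683.22 = $5396.68
Federal income tax: $5396.68 × 0.2487 = $1342.15
Medicare: only $169612.17 − $166546.97 = $3065.20 of this check is subject → $3065.20 × 0.0288 = $88.28
Health insurance premium: $122.31
Total deductions = $129.95 + $553.27 + $1342.15 + $88.28 + $122.31 = $2235.96
Net pay = $6079.90 − $2235.96 = $3843.94

$3843.94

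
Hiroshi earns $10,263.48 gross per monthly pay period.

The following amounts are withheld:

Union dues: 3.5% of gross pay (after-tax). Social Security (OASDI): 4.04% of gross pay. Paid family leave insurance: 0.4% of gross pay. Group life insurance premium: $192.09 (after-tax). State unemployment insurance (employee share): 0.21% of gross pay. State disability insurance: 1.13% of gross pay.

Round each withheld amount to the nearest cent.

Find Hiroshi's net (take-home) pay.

Social Security (OASDI): $10,263.48 × 0.0404 = $414.64
State disability insurance: $10,263.48 × 0.0113 = $115.98
State unemployment insurance (employee share): $10,263.48 × 0.0021 = $21.55
Paid family leave insurance: $10,263.48 × 0.004 = $41.05
Group life insurance premium: $192.09
Union dues: $10,263.48 × 0.035 = $359.22
Total deductions = $414.64 + $115.98 + $21.55 + $41.05 + $192.09 + $359.22 = $1,144.53
Net pay = $10,263.48 − $1,144.53 = $9,118.95

$9,118.95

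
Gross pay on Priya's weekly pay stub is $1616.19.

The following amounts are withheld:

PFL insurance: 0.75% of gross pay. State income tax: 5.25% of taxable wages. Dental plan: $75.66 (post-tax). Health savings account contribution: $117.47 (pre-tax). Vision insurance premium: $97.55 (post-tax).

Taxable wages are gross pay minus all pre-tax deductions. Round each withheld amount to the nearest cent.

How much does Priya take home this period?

$1234.71

Health savings account contribution: $117.47
Taxable wages = $1616.19 − $117.47 = $1498.72
State income tax: $1498.72 × 0.0525 = $78.68
PFL insurance: $1616.19 × 0.0075 = $12.12
Dental plan: $75.66
Vision insurance premium: $97.55
Total deductions = $117.47 + $78.68 + $12.12 + $75.66 + $97.55 = $381.48
Net pay = $1616.19 − $381.48 = $1234.71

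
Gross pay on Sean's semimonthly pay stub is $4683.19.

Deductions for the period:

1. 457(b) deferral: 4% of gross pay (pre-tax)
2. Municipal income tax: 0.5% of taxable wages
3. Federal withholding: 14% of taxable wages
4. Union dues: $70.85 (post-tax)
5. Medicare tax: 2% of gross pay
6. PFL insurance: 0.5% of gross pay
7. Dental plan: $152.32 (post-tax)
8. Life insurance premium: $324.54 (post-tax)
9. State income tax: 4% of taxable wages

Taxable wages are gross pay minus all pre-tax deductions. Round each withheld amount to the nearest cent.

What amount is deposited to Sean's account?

457(b) deferral: $4683.19 × 0.04 = $187.33
Taxable wages = $4683.19 − $187.33 = $4495.86
State income tax: $4495.86 × 0.04 = $179.83
Municipal income tax: $4495.86 × 0.005 = $22.48
Federal withholding: $4495.86 × 0.14 = $629.42
Medicare tax: $4683.19 × 0.02 = $93.66
PFL insurance: $4683.19 × 0.005 = $23.42
Dental plan: $152.32
Union dues: $70.85
Life insurance premium: $324.54
Total deductions = $187.33 + $179.83 + $22.48 + $629.42 + $93.66 + $23.42 + $152.32 + $70.85 + $324.54 = $1683.85
Net pay = $4683.19 − $1683.85 = $2999.34

$2999.34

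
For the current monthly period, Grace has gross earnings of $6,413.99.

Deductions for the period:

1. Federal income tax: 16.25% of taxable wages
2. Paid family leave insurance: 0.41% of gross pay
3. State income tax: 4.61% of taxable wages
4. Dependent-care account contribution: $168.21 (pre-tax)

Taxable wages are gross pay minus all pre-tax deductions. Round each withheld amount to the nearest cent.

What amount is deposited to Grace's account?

Dependent-care account contribution: $168.21
Taxable wages = $6,413.99 − $168.21 = $6,245.78
State income tax: $6,245.78 × 0.0461 = $287.93
Federal income tax: $6,245.78 × 0.1625 = $1,014.94
Paid family leave insurance: $6,413.99 × 0.0041 = $26.30
Total deductions = $168.21 + $287.93 + $1,014.94 + $26.30 = $1,497.38
Net pay = $6,413.99 − $1,497.38 = $4,916.61

$4,916.61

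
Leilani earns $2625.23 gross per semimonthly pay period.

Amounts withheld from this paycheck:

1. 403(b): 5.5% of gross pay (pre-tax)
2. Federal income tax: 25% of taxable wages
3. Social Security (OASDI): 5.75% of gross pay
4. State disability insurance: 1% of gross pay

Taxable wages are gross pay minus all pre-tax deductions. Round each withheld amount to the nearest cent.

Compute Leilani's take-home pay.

$1683.43

403(b): $2625.23 × 0.055 = $144.39
Taxable wages = $2625.23 − $144.39 = $2480.84
Federal income tax: $2480.84 × 0.25 = $620.21
State disability insurance: $2625.23 × 0.01 = $26.25
Social Security (OASDI): $2625.23 × 0.0575 = $150.95
Total deductions = $144.39 + $620.21 + $26.25 + $150.95 = $941.80
Net pay = $2625.23 − $941.80 = $1683.43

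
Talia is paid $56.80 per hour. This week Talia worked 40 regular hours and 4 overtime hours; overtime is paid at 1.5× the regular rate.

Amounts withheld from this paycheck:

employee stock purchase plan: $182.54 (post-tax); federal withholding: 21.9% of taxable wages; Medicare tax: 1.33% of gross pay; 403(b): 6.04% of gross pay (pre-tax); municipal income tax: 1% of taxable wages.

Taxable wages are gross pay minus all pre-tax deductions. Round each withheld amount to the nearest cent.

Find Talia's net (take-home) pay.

$1,675.51

Regular pay: 40 × $56.80 = $2,272.00
Overtime pay: 4 × $56.80 × 1.5 = $340.80
Gross pay = $2,272.00 + $340.80 = $2,612.80
403(b): $2,612.80 × 0.0604 = $157.81
Taxable wages = $2,612.80 − $157.81 = $2,454.99
Federal withholding: $2,454.99 × 0.219 = $537.64
Municipal income tax: $2,454.99 × 0.01 = $24.55
Medicare tax: $2,612.80 × 0.0133 = $34.75
Employee stock purchase plan: $182.54
Total deductions = $157.81 + $537.64 + $24.55 + $34.75 + $182.54 = $937.29
Net pay = $2,612.80 − $937.29 = $1,675.51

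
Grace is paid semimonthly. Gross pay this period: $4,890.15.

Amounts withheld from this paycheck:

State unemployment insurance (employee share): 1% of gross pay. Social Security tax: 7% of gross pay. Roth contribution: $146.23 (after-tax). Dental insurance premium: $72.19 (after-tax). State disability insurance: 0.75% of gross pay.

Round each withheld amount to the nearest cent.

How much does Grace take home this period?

State disability insurance: $4,890.15 × 0.0075 = $36.68
State unemployment insurance (employee share): $4,890.15 × 0.01 = $48.90
Social Security tax: $4,890.15 × 0.07 = $342.31
Roth contribution: $146.23
Dental insurance premium: $72.19
Total deductions = $36.68 + $48.90 + $342.31 + $146.23 + $72.19 = $646.31
Net pay = $4,890.15 − $646.31 = $4,243.84

$4,243.84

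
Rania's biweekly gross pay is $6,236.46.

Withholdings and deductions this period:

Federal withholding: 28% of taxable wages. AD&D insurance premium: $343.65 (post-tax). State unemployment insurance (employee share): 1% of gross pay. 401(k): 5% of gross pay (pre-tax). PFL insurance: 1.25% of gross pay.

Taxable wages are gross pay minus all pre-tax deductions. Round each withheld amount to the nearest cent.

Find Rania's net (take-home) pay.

401(k): $6,236.46 × 0.05 = $311.82
Taxable wages = $6,236.46 − $311.82 = $5,924.64
Federal withholding: $5,924.64 × 0.28 = $1,658.90
State unemployment insurance (employee share): $6,236.46 × 0.01 = $62.36
PFL insurance: $6,236.46 × 0.0125 = $77.96
AD&D insurance premium: $343.65
Total deductions = $311.82 + $1,658.90 + $62.36 + $77.96 + $343.65 = $2,454.69
Net pay = $6,236.46 − $2,454.69 = $3,781.77

$3,781.77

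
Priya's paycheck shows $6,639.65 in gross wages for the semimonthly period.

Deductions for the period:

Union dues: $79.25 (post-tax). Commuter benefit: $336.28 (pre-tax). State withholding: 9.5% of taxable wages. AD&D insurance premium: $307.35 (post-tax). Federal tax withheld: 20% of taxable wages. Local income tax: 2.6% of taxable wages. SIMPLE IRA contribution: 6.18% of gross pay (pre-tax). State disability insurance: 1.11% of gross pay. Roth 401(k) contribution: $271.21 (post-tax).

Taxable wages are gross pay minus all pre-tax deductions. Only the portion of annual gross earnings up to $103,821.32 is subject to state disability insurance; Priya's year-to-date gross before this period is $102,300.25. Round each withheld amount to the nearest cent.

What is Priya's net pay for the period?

Commuter benefit: $336.28
SIMPLE IRA contribution: $6,639.65 × 0.0618 = $410.33
Pre-tax total = $336.28 + $410.33 = $746.61
Taxable wages = $6,639.65 − $746.61 = $5,893.04
Local income tax: $5,893.04 × 0.026 = $153.22
State withholding: $5,893.04 × 0.095 = $559.84
Federal tax withheld: $5,893.04 × 0.2 = $1,178.61
State disability insurance: only $103,821.32 − $102,300.25 = $1,521.07 of this check is subject → $1,521.07 × 0.0111 = $16.88
Roth 401(k) contribution: $271.21
AD&D insurance premium: $307.35
Union dues: $79.25
Total deductions = $336.28 + $410.33 + $153.22 + $559.84 + $1,178.61 + $16.88 + $271.21 + $307.35 + $79.25 = $3,312.97
Net pay = $6,639.65 − $3,312.97 = $3,326.68

$3,326.68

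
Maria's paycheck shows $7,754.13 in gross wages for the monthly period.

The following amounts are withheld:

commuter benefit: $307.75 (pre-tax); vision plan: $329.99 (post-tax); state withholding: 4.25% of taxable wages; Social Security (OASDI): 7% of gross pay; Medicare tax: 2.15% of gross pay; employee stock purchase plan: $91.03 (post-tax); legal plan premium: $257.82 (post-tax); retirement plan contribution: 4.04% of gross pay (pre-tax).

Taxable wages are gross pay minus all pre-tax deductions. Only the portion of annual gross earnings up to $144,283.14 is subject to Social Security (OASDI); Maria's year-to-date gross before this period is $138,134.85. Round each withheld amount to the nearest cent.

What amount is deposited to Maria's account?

$5,554.02

Commuter benefit: $307.75
Retirement plan contribution: $7,754.13 × 0.0404 = $313.27
Pre-tax total = $307.75 + $313.27 = $621.02
Taxable wages = $7,754.13 − $621.02 = $7,133.11
State withholding: $7,133.11 × 0.0425 = $303.16
Medicare tax: $7,754.13 × 0.0215 = $166.71
Social Security (OASDI): only $144,283.14 − $138,134.85 = $6,148.29 of this check is subject → $6,148.29 × 0.07 = $430.38
Employee stock purchase plan: $91.03
Vision plan: $329.99
Legal plan premium: $257.82
Total deductions = $307.75 + $313.27 + $303.16 + $166.71 + $430.38 + $91.03 + $329.99 + $257.82 = $2,200.11
Net pay = $7,754.13 − $2,200.11 = $5,554.02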